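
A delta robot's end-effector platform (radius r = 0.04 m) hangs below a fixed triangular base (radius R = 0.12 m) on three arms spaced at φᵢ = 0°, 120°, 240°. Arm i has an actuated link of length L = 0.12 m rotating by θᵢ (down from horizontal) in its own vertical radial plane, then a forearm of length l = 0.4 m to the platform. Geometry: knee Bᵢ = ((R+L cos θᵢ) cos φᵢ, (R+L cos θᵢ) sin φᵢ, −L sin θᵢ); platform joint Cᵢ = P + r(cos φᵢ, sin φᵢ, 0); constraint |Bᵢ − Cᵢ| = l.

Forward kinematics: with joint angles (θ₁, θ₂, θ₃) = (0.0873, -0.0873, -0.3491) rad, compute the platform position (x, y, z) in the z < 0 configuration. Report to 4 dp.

(-0.0395, -0.0285, -0.3299)

φ1=0.0°: virtual centre (0.1995, 0.0000, -0.0105), radius l
φ2=120.0°: virtual centre (-0.0998, 0.1728, 0.0105), radius l
arm 3 at φ=240.0°: (R−r)+L cos θ3 = 0.1928;  O3 = (-0.0964, -0.1669, 0.0410)
subtract pairs → two planes through P
plane₁₂: -0.5986x+0.3456y+0.0419z = 0.0000
Cramer: x(z) = 0.0009+0.1226z;  y(z) = 0.0016+0.0912z
into |P−O₁|² = l²: 1.0234z² + -0.0275z + -0.1204 = 0;  Δ = 0.4938;  z = -0.3299 or 0.3567 → z<0 root = -0.3299
x = -0.0395, y = -0.0285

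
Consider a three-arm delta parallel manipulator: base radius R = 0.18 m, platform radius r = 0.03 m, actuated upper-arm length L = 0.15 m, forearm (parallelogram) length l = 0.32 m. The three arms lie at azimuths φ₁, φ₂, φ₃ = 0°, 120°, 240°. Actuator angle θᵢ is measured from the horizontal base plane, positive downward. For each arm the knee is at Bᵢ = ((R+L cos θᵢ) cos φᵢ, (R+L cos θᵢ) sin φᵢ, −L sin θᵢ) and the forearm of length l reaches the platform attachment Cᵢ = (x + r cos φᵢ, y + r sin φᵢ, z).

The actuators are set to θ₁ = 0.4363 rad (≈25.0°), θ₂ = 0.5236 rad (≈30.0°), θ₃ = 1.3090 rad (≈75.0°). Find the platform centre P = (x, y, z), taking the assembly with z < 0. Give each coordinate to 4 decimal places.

centre 1 = (0.2859·cos0.0°, 0.2859·sin0.0°, -0.0634) = (0.2859, 0.0000, -0.0634)
centre 2 = (0.2799·cos120.0°, 0.2799·sin120.0°, -0.0750) = (-0.1400, 0.2424, -0.0750)
φ3=240.0°: virtual centre (-0.0944, -0.1635, -0.1449), radius l
subtract pairs → two planes through P
plane₁₂: -0.8518x+0.4848y+-0.0232z = -0.0018
Cramer: x(z) = 0.0227-0.1338z;  y(z) = 0.0362-0.1872z
into |P−centre ₁|² = l²: 1.0529z² + 0.1837z + -0.0278 = 0;  Δ = 0.1508;  z = -0.2716 or 0.0972 → z<0 root = -0.2716
x = 0.0591, y = 0.0870

(0.0591, 0.0870, -0.2716)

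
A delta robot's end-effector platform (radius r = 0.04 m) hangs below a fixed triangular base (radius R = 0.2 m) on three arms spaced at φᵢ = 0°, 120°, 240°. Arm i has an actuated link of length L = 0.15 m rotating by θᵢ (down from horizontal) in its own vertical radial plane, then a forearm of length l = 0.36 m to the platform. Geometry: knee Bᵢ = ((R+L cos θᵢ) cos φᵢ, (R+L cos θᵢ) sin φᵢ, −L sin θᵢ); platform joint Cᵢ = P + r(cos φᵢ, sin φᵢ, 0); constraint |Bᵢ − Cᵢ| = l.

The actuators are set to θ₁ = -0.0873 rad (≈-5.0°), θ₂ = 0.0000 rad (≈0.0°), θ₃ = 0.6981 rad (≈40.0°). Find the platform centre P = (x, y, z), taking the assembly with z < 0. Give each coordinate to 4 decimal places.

arm 1 at φ=0.0°: (R−r)+L cos θ1 = 0.3094;  centre 1 = (0.3094, 0.0000, 0.0131)
centre 2 = (0.3100·cos120.0°, 0.3100·sin120.0°, 0.0000) = (-0.1550, 0.2685, 0.0000)
φ3=240.0°: virtual centre (-0.1375, -0.2381, -0.0964), radius l
eliminate P² terms by subtracting sphere 1 from 2 and 3
linear system: -0.9289x+0.5369y = 0.0002−-0.0262z; -0.8938x+-0.4762y = -0.0110−-0.2190z
det = 0.9222;  x = 0.0063+-0.1410z,  y = 0.0113+-0.1952z
sphere 1 gives Az²+Bz+C=0 with A=1.0580, B=0.0549, C=-0.0374;  B²−4AC=0.1614;  roots -0.2158, 0.1639;  negative root z = -0.2158
x = 0.0368, y = 0.0534

(0.0368, 0.0534, -0.2158)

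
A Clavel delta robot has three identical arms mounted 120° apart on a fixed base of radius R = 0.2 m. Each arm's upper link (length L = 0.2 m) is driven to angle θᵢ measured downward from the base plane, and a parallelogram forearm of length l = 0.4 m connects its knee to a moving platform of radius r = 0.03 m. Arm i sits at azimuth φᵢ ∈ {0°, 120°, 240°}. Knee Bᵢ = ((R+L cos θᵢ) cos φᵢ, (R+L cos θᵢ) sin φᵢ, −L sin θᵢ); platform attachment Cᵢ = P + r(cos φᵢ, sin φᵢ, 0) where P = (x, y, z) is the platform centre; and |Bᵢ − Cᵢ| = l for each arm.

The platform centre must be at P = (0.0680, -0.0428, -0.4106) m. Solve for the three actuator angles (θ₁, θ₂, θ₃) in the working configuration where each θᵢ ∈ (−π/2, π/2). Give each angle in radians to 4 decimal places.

θ₁ = 0.6112, θ₂ = 1.1345, θ₃ = 0.8727

rotate P by −φ1: (0.0680, -0.0428, -0.4106)
  A=0.1020, B=-0.4106, C=(l²−L²−A²−y'²−z²)/(2L)=-0.1521
  θ1 = atan2(B,A) + arccos(C/0.4231) = 0.6112
arm 2 (φ=120.0°): x'=-0.0711, y'=-0.0375
  e−x'=0.2411;  (l²−L²−(e−x')²−y'²−z²)/2L = -0.2703
  γ=atan2(-0.4106,0.2411)=-1.0399;  ψ=arccos(-0.5676)=2.1744;  θ2=γ+ψ≈1.1345
rotate P by −φ3: (0.0031, 0.0803, -0.4106)
  A cos θ + B sin θ = C:  0.1669·cos θ + -0.4106·sin θ = -0.2073
  θ3 = atan2(B,A) + arccos(C/0.4432) = 0.8727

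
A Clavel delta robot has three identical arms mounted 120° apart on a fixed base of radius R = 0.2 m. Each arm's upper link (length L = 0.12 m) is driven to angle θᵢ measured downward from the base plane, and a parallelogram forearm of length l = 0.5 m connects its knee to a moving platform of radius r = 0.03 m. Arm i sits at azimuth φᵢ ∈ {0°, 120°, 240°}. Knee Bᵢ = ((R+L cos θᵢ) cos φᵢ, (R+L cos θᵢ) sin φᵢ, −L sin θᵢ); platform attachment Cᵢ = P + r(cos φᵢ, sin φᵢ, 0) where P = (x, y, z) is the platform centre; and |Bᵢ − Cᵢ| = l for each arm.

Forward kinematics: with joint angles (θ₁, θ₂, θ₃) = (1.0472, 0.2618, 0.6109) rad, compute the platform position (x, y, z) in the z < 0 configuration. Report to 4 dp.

(-0.0918, 0.0427, -0.4842)

O1 = (0.2300·cos0.0°, 0.2300·sin0.0°, -0.1039) = (0.2300, 0.0000, -0.1039)
arm 2 at φ=120.0°: ρ2 = 0.2859;  O2 = (-0.1430, 0.2476, -0.0311)
arm 3 at φ=240.0°: ρ3 = 0.2683;  O3 = (-0.1341, -0.2324, -0.0688)
|O₂|²−|O₁|² = 0.0190;  |O₃|²−|O₁|² = 0.0130
plane₁₂: -0.7459x+0.4952y+0.1457z = 0.0190
det = 0.7073;  x = -0.0216+0.1449z,  y = 0.0058+-0.0760z
quadratic in z: (1.0268)z²+(0.1340)z+(-0.1759)=0, √Δ=0.8604 → z ∈ {-0.4842, 0.3537}; z = -0.4842 (taking z<0)
x = -0.0918, y = 0.0427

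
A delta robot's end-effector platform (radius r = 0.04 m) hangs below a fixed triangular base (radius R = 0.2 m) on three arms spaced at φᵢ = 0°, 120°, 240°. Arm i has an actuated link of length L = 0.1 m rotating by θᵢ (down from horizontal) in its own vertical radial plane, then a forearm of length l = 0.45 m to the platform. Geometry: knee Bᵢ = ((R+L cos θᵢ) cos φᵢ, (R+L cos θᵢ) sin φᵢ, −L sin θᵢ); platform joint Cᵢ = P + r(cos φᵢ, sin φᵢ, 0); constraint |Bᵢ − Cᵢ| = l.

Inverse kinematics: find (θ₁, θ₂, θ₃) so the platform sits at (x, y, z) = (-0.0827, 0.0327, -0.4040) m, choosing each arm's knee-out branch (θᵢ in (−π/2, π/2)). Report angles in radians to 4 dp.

θ₁ = 0.8726, θ₂ = 0.0000, θ₃ = 0.3495

φ1=0.0° → target in arm frame (-0.0827, 0.0327)
  e−x'=0.2427;  (l²−L²−(e−x')²−y'²−z²)/2L = -0.1534
  θ1 = atan2(B,A) + arccos(C/0.4713) = 0.8726
arm 2 (φ=120.0°): x'=0.0697, y'=0.0553
  A=0.0903, B=-0.4040, C=(l²−L²−A²−y'²−z²)/(2L)=0.0903
  √(A²+B²)=0.4140;  θ2 = -1.3508+1.3508 ≈ 0.0000
arm 3 (φ=240.0°): x'=0.0130, y'=-0.0880
  e−x'=0.1470;  (l²−L²−(e−x')²−y'²−z²)/2L = -0.0003
  γ=atan2(-0.4040,0.1470)=-1.2219;  ψ=arccos(-0.0006)=1.5714;  θ3=γ+ψ≈0.3495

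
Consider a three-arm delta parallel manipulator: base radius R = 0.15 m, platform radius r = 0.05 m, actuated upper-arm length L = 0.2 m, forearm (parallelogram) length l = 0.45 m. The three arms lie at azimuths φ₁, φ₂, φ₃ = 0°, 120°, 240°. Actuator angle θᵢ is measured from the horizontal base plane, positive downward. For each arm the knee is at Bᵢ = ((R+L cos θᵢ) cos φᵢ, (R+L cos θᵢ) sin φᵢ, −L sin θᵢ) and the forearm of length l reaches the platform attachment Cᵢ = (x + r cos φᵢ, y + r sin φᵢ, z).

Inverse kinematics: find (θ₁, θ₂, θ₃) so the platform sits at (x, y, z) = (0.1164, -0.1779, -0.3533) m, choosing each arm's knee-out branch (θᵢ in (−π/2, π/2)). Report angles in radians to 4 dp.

rotate P by −φ1: (0.1164, -0.1779, -0.3533)
  A cos θ + B sin θ = C:  -0.0164·cos θ + -0.3533·sin θ = 0.0144
  γ=atan2(-0.3533,-0.0164)=-1.6172;  ψ=arccos(0.0407)=1.5301;  θ1=γ+ψ≈-0.0871
rotate P by −φ2: (-0.2123, -0.0119, -0.3533)
  A cos θ + B sin θ = C:  0.3123·cos θ + -0.3533·sin θ = -0.1499
  γ=atan2(-0.3533,0.3123)=-0.8470;  ψ=arccos(-0.3180)=1.8944;  θ2=γ+ψ≈1.0474
rotate P by −φ3: (0.0959, 0.1898, -0.3533)
  A=0.0041, B=-0.3533, C=(l²−L²−A²−y'²−z²)/(2L)=0.0041
  √(A²+B²)=0.3533;  θ3 = -1.5591+1.5591 ≈ 0.0000

θ₁ = -0.0871, θ₂ = 1.0474, θ₃ = 0.0000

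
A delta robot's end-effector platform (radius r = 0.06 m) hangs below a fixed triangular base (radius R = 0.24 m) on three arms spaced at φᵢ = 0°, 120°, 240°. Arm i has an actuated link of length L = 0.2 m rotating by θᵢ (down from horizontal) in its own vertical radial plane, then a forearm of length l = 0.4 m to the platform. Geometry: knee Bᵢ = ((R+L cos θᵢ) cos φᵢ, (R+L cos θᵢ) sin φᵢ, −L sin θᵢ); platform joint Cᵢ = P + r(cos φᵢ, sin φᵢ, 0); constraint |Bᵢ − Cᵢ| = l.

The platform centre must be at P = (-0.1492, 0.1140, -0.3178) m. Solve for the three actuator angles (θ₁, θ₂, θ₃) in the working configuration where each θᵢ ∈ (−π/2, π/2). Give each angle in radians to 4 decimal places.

θ₁ = 1.3965, θ₂ = -0.0873, θ₃ = 0.9602

arm 1 (φ=0.0°): x'=-0.1492, y'=0.1140
  A=0.3292, B=-0.3178, C=(l²−L²−A²−y'²−z²)/(2L)=-0.2559
  γ=atan2(-0.3178,0.3292)=-0.7678;  ψ=arccos(-0.5593)=2.1643;  θ1=γ+ψ≈1.3965
arm 2 (φ=120.0°): x'=0.1733, y'=0.0722
  A=0.0067, B=-0.3178, C=(l²−L²−A²−y'²−z²)/(2L)=0.0344
  θ2 = atan2(B,A) + arccos(C/0.3179) = -0.0873
rotate P by −φ3: (-0.0241, -0.1862, -0.3178)
  A cos θ + B sin θ = C:  0.2041·cos θ + -0.3178·sin θ = -0.1433
  √(A²+B²)=0.3777;  θ3 = -0.9998+1.9601 ≈ 0.9602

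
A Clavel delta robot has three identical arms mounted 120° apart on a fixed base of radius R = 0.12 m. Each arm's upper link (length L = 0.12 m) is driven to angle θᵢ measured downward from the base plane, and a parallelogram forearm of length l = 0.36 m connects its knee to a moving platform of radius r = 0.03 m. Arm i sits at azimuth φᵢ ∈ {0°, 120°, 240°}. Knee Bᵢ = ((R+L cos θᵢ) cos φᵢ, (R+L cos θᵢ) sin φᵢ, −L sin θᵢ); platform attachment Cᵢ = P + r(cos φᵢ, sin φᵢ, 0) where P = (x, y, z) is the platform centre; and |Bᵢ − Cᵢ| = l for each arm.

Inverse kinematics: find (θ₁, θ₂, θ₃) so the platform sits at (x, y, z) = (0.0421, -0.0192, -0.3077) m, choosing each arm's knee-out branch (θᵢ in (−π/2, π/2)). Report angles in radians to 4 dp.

φ1=0.0° → target in arm frame (0.0421, -0.0192)
  A=0.0479, B=-0.3077, C=(l²−L²−A²−y'²−z²)/(2L)=0.0744
  θ1 = atan2(B,A) + arccos(C/0.3114) = -0.0868
arm 2 (φ=120.0°): x'=-0.0377, y'=-0.0269
  A cos θ + B sin θ = C:  0.1277·cos θ + -0.3077·sin θ = 0.0146
  √(A²+B²)=0.3331;  θ2 = -1.1775+1.5270 ≈ 0.3496
rotate P by −φ3: (-0.0044, 0.0461, -0.3077)
  e−x'=0.0944;  (l²−L²−(e−x')²−y'²−z²)/2L = 0.0395
  θ3 = atan2(B,A) + arccos(C/0.3219) = 0.1747

θ₁ = -0.0868, θ₂ = 0.3496, θ₃ = 0.1747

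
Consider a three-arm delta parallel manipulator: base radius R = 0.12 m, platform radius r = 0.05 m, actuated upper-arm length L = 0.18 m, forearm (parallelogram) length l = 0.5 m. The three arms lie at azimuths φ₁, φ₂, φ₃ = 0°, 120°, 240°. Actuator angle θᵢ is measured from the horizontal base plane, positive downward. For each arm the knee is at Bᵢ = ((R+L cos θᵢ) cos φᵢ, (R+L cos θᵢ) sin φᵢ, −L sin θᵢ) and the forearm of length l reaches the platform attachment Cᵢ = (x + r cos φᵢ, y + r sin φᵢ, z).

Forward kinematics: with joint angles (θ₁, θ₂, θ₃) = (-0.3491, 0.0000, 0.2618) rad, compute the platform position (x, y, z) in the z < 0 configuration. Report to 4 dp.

(0.0960, 0.0469, -0.4152)

arm 1 at φ=0.0°: e+L cos θ1 = 0.2391;  centre 1 = (0.2391, 0.0000, 0.0616)
arm 2 at φ=120.0°: e+L cos θ2 = 0.2500;  centre 2 = (-0.1250, 0.2165, 0.0000)
φ3=240.0°: virtual centre (-0.1219, -0.2112, -0.0466), radius l
subtract pairs → two planes through P
plane₁₂: -0.7283x+0.4330y+-0.1231z = 0.0015
Cramer: x(z) = -0.0015-0.2348z;  y(z) = 0.0010-0.1106z
into |P−centre ₁|² = l²: 1.0674z² + -0.0103z + -0.1883 = 0;  Δ = 0.8041;  z = -0.4152 or 0.4249 → z<0 root = -0.4152
x = 0.0960, y = 0.0469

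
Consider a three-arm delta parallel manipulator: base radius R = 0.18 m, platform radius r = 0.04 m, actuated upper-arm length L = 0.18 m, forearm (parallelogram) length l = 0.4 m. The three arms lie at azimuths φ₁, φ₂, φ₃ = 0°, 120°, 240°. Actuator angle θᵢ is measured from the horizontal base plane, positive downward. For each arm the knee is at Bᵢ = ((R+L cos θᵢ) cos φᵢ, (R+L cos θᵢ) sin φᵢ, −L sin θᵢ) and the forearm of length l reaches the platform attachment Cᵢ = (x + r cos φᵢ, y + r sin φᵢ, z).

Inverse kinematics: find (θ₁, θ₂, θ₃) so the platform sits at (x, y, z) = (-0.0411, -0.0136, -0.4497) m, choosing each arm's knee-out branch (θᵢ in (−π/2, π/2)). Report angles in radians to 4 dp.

rotate P by −φ1: (-0.0411, -0.0136, -0.4497)
  e−x'=0.1811;  (l²−L²−(e−x')²−y'²−z²)/2L = -0.2989
  γ=atan2(-0.4497,0.1811)=-1.1880;  ψ=arccos(-0.6166)=2.2352;  θ1=γ+ψ≈1.0473
rotate P by −φ2: (0.0088, 0.0424, -0.4497)
  A=0.1312, B=-0.4497, C=(l²−L²−A²−y'²−z²)/(2L)=-0.2601
  θ2 = atan2(B,A) + arccos(C/0.4685) = 0.8727
φ3=240.0° → target in arm frame (0.0323, -0.0288)
  A=0.1077, B=-0.4497, C=(l²−L²−A²−y'²−z²)/(2L)=-0.2418
  √(A²+B²)=0.4624;  θ3 = -1.3358+2.1211 ≈ 0.7853

θ₁ = 1.0473, θ₂ = 0.8727, θ₃ = 0.7853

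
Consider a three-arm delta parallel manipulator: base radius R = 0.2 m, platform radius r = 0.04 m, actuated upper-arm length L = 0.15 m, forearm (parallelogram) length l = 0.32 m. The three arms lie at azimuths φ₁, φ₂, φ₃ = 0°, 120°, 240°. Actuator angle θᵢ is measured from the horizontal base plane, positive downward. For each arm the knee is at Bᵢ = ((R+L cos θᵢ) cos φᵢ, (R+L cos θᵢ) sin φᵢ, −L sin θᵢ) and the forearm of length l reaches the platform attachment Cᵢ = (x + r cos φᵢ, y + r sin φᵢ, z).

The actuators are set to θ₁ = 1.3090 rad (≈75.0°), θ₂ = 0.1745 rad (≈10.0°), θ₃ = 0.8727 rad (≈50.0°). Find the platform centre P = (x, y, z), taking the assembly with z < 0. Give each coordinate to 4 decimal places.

φ1=0.0°: virtual centre (0.1988, 0.0000, -0.1449), radius l
φ2=120.0°: virtual centre (-0.1539, 0.2665, -0.0260), radius l
O3 = (0.2564·cos240.0°, 0.2564·sin240.0°, -0.1149) = (-0.1282, -0.2221, -0.1149)
eliminate P² terms by subtracting sphere 1 from 2 and 3
linear system: -0.7054x+0.5330y = 0.0348−0.2377z; -0.6541x+-0.4441y = 0.0184−0.0600z
det = 0.6619;  x = -0.0382+0.2078z,  y = 0.0148+-0.1710z
into |P−O₁|² = l²: 1.0724z² + 0.1862z + -0.0250 = 0;  Δ = 0.1419;  z = -0.2625 or 0.0888 → z<0 root = -0.2625
x = -0.0928, y = 0.0597

(-0.0928, 0.0597, -0.2625)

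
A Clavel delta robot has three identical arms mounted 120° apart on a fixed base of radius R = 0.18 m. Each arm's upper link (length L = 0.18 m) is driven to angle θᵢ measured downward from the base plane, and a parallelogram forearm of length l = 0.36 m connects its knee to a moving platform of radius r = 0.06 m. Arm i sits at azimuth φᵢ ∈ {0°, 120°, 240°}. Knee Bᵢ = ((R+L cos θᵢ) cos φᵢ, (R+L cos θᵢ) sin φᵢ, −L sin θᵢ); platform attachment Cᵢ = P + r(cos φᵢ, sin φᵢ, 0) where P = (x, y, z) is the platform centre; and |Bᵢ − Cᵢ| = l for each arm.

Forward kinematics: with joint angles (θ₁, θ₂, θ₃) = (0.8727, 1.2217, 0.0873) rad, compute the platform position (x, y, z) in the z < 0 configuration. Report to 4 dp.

(-0.0224, -0.1545, -0.3357)

S1 = (0.2357·cos0.0°, 0.2357·sin0.0°, -0.1379) = (0.2357, 0.0000, -0.1379)
arm 2 at φ=120.0°: e+L cos θ2 = 0.1816;  S2 = (-0.0908, 0.1572, -0.1691)
S3 = (0.2993·cos240.0°, 0.2993·sin240.0°, -0.0157) = (-0.1497, -0.2592, -0.0157)
eliminate P² terms by subtracting sphere 1 from 2 and 3
plane₁₂: -0.6530x+0.3145y+-0.0625z = -0.0130
det = 0.5809;  x = 0.0033+0.0765z,  y = -0.0344+0.3576z
sphere 1 gives Az²+Bz+C=0 with A=1.1338, B=0.2156, C=-0.0554;  B²−4AC=0.2978;  roots -0.3357, 0.1456;  negative root z = -0.3357
x = -0.0224, y = -0.1545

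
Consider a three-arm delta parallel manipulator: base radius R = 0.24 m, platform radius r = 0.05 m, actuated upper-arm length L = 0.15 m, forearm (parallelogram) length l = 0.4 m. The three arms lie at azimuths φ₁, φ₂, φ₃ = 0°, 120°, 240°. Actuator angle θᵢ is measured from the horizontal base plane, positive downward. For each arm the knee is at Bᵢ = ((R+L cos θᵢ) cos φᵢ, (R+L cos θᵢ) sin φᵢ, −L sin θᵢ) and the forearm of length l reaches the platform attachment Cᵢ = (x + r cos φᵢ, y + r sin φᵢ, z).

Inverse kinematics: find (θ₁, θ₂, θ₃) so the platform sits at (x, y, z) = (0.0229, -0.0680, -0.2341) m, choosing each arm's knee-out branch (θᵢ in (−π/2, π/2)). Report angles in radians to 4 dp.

arm 1 (φ=0.0°): x'=0.0229, y'=-0.0680
  A=0.1671, B=-0.2341, C=(l²−L²−A²−y'²−z²)/(2L)=0.1672
  √(A²+B²)=0.2876;  θ1 = -0.9509+0.9506 ≈ -0.0003
φ2=120.0° → target in arm frame (-0.0703, 0.0142)
  A cos θ + B sin θ = C:  0.2603·cos θ + -0.2341·sin θ = 0.0491
  γ=atan2(-0.2341,0.2603)=-0.7324;  ψ=arccos(0.1401)=1.4302;  θ2=γ+ψ≈0.6978
φ3=240.0° → target in arm frame (0.0474, 0.0538)
  A cos θ + B sin θ = C:  0.1426·cos θ + -0.2341·sin θ = 0.1983
  θ3 = atan2(B,A) + arccos(C/0.2741) = -0.2616

θ₁ = -0.0003, θ₂ = 0.6978, θ₃ = -0.2616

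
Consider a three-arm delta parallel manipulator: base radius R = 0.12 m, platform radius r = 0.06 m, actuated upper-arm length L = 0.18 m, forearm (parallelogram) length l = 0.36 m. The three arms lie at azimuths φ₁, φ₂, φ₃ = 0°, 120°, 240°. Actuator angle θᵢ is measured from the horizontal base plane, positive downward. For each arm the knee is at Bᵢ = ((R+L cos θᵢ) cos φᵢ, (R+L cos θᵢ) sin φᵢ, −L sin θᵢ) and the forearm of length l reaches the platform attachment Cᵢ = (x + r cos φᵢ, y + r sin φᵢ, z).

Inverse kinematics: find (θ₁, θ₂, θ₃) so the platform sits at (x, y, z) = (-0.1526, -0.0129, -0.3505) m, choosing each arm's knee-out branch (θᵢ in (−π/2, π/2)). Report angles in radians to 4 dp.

arm 1 (φ=0.0°): x'=-0.1526, y'=-0.0129
  A=0.2126, B=-0.3505, C=(l²−L²−A²−y'²−z²)/(2L)=-0.1973
  √(A²+B²)=0.4099;  θ1 = -1.0256+2.0728 ≈ 1.0473
arm 2 (φ=120.0°): x'=0.0651, y'=0.1386
  A=-0.0051, B=-0.3505, C=(l²−L²−A²−y'²−z²)/(2L)=-0.1247
  γ=atan2(-0.3505,-0.0051)=-1.5854;  ψ=arccos(-0.3557)=1.9345;  θ2=γ+ψ≈0.3490
rotate P by −φ3: (0.0875, -0.1257, -0.3505)
  A=-0.0275, B=-0.3505, C=(l²−L²−A²−y'²−z²)/(2L)=-0.1172
  θ3 = atan2(B,A) + arccos(C/0.3516) = 0.2618

θ₁ = 1.0473, θ₂ = 0.3490, θ₃ = 0.2618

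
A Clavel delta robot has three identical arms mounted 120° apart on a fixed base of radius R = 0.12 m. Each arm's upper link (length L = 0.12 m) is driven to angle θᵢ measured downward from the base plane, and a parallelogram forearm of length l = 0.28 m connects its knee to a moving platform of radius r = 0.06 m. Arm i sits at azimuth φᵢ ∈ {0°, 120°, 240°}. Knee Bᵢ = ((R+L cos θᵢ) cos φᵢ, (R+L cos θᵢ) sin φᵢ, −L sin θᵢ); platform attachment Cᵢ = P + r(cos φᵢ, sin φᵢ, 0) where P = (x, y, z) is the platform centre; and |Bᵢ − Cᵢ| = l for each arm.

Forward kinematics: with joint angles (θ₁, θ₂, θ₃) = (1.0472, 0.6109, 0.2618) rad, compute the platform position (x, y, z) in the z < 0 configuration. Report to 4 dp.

(-0.0885, -0.0384, -0.2868)

arm 1 at φ=0.0°: ρ1 = 0.1200;  O1 = (0.1200, 0.0000, -0.1039)
φ2=120.0°: virtual centre (-0.0791, 0.1371, -0.0688), radius l
O3 = (0.1759·cos240.0°, 0.1759·sin240.0°, -0.0311) = (-0.0880, -0.1523, -0.0311)
|O₂|²−|O₁|² = 0.0046;  |O₃|²−|O₁|² = 0.0067
linear system: -0.3983x+0.2742y = 0.0046−0.0702z; -0.4159x+-0.3047y = 0.0067−0.1457z
det = 0.2354;  x = -0.0138+0.2606z,  y = -0.0032+0.1226z
into |P−O₁|² = l²: 1.0829z² + 0.1373z + -0.0497 = 0;  Δ = 0.2341;  z = -0.2868 or 0.1600 → z<0 root = -0.2868
x = -0.0885, y = -0.0384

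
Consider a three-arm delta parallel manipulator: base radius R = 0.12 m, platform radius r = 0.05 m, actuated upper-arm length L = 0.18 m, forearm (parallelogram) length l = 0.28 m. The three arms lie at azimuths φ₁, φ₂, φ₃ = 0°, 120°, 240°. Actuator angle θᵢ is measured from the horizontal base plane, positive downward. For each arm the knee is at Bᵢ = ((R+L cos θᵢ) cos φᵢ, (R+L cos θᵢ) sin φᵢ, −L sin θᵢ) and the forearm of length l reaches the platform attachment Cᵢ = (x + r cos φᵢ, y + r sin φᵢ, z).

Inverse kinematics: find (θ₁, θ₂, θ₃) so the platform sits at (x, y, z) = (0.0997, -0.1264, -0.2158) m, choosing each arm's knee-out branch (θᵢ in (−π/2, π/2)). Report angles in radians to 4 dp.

θ₁ = 0.0874, θ₂ = 1.3092, θ₃ = 0.3488

rotate P by −φ1: (0.0997, -0.1264, -0.2158)
  A=-0.0297, B=-0.2158, C=(l²−L²−A²−y'²−z²)/(2L)=-0.0484
  θ1 = atan2(B,A) + arccos(C/0.2178) = 0.0874
arm 2 (φ=120.0°): x'=-0.1593, y'=-0.0231
  e−x'=0.2293;  (l²−L²−(e−x')²−y'²−z²)/2L = -0.1491
  √(A²+B²)=0.3149;  θ2 = -0.7550+2.0642 ≈ 1.3092
φ3=240.0° → target in arm frame (0.0596, 0.1495)
  A cos θ + B sin θ = C:  0.0104·cos θ + -0.2158·sin θ = -0.0640
  √(A²+B²)=0.2160;  θ3 = -1.5227+1.8715 ≈ 0.3488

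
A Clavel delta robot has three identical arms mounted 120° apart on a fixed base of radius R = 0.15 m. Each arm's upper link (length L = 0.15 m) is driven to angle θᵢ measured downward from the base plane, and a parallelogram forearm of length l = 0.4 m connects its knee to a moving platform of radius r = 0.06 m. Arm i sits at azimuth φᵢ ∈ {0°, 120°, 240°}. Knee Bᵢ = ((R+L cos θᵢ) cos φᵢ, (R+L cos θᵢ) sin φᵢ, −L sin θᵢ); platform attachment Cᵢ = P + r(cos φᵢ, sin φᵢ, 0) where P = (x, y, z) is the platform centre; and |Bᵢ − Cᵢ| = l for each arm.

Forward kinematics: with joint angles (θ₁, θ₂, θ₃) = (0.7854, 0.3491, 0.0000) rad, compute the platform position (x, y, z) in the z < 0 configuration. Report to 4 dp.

(-0.1045, -0.0469, -0.3658)

centre 1 = (0.1961·cos0.0°, 0.1961·sin0.0°, -0.1061) = (0.1961, 0.0000, -0.1061)
arm 2 at φ=120.0°: e+L cos θ2 = 0.2310;  centre 2 = (-0.1155, 0.2000, -0.0513)
arm 3 at φ=240.0°: e+L cos θ3 = 0.2400;  centre 3 = (-0.1200, -0.2078, 0.0000)
|centre ₂|²−|centre ₁|² = 0.0063;  |centre ₃|²−|centre ₁|² = 0.0079
[-0.6231 0.4000 0.1095]·P = 0.0063;  [-0.6321 -0.4157 0.2121]·P = 0.0079
det = 0.5119;  x = -0.0113+0.2547z,  y = -0.0019+0.1230z
quadratic in z: (1.0800)z²+(0.1060)z+(-0.1058)=0, √Δ=0.6842 → z ∈ {-0.3658, 0.2677}; z = -0.3658 (taking z<0)
x = -0.1045, y = -0.0469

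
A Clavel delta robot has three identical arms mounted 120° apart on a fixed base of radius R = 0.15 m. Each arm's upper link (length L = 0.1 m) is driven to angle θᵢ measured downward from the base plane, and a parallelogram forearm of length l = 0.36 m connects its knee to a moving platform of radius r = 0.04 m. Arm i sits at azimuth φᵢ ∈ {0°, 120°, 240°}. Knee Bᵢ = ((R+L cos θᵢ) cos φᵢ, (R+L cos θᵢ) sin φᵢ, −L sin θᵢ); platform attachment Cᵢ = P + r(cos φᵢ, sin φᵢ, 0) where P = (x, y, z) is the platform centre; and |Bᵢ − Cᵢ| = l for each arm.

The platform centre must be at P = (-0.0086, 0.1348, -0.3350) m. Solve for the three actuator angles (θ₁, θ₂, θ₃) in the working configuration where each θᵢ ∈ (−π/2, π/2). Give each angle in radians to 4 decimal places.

θ₁ = 0.6976, θ₂ = -0.0876, θ₃ = 1.2212

rotate P by −φ1: (-0.0086, 0.1348, -0.3350)
  e−x'=0.1186;  (l²−L²−(e−x')²−y'²−z²)/2L = -0.1243
  √(A²+B²)=0.3554;  θ1 = -1.2305+1.9282 ≈ 0.6976
arm 2 (φ=120.0°): x'=0.1210, y'=-0.0600
  A=-0.0110, B=-0.3350, C=(l²−L²−A²−y'²−z²)/(2L)=0.0183
  θ2 = atan2(B,A) + arccos(C/0.3352) = -0.0876
rotate P by −φ3: (-0.1124, -0.0748, -0.3350)
  A=0.2224, B=-0.3350, C=(l²−L²−A²−y'²−z²)/(2L)=-0.2385
  γ=atan2(-0.3350,0.2224)=-0.9846;  ψ=arccos(-0.5932)=2.2058;  θ3=γ+ψ≈1.2212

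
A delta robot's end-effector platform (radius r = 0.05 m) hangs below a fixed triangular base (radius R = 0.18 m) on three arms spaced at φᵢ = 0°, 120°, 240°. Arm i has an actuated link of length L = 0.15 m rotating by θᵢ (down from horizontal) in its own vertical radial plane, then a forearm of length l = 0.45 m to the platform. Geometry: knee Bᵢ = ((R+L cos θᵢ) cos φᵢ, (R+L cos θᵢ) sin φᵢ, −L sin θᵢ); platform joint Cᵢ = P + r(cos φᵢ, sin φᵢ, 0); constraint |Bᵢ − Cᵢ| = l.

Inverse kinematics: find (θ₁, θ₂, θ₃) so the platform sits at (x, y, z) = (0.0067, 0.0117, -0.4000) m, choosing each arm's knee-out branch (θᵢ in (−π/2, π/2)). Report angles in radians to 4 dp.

arm 1 (φ=0.0°): x'=0.0067, y'=0.0117
  e−x'=0.1233;  (l²−L²−(e−x')²−y'²−z²)/2L = 0.0155
  θ1 = atan2(B,A) + arccos(C/0.4186) = 0.2619
arm 2 (φ=120.0°): x'=0.0068, y'=-0.0117
  A=0.1232, B=-0.4000, C=(l²−L²−A²−y'²−z²)/(2L)=0.0156
  θ2 = atan2(B,A) + arccos(C/0.4185) = 0.2615
φ3=240.0° → target in arm frame (-0.0135, 0.0000)
  A=0.1435, B=-0.4000, C=(l²−L²−A²−y'²−z²)/(2L)=-0.0020
  θ3 = atan2(B,A) + arccos(C/0.4250) = 0.3490

θ₁ = 0.2619, θ₂ = 0.2615, θ₃ = 0.3490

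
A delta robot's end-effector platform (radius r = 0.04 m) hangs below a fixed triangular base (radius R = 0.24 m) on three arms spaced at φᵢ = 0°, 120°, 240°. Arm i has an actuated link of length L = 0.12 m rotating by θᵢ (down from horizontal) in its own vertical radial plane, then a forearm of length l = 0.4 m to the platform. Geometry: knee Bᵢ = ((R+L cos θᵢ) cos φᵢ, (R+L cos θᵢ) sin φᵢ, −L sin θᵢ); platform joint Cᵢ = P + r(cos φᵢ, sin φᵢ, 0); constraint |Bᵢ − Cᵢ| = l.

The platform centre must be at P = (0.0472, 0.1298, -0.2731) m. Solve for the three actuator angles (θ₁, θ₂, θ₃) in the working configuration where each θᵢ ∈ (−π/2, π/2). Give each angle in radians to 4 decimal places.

rotate P by −φ1: (0.0472, 0.1298, -0.2731)
  e−x'=0.1528;  (l²−L²−(e−x')²−y'²−z²)/2L = 0.1284
  γ=atan2(-0.2731,0.1528)=-1.0607;  ψ=arccos(0.4104)=1.1479;  θ1=γ+ψ≈0.0873
φ2=120.0° → target in arm frame (0.0888, -0.1058)
  A cos θ + B sin θ = C:  0.1112·cos θ + -0.2731·sin θ = 0.1978
  θ2 = atan2(B,A) + arccos(C/0.2949) = -0.3485
rotate P by −φ3: (-0.1360, -0.0240, -0.2731)
  A cos θ + B sin θ = C:  0.3360·cos θ + -0.2731·sin θ = -0.1769
  θ3 = atan2(B,A) + arccos(C/0.4330) = 1.3093

θ₁ = 0.0873, θ₂ = -0.3485, θ₃ = 1.3093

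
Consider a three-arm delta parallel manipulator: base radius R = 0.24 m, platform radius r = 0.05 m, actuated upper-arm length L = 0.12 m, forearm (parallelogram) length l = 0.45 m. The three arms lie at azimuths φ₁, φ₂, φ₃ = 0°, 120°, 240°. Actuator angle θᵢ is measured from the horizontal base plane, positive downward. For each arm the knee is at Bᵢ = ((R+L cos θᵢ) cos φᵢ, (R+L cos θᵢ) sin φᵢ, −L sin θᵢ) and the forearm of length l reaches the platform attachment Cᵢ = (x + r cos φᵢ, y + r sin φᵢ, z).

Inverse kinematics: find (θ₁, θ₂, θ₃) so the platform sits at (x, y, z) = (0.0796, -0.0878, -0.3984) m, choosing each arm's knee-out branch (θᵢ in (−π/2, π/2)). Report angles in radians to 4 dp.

φ1=0.0° → target in arm frame (0.0796, -0.0878)
  e−x'=0.1104;  (l²−L²−(e−x')²−y'²−z²)/2L = 0.0395
  θ1 = atan2(B,A) + arccos(C/0.4134) = 0.1746
rotate P by −φ2: (-0.1158, -0.0250, -0.3984)
  e−x'=0.3058;  (l²−L²−(e−x')²−y'²−z²)/2L = -0.2699
  γ=atan2(-0.3984,0.3058)=-0.9161;  ψ=arccos(-0.5375)=2.1382;  θ2=γ+ψ≈1.2221
arm 3 (φ=240.0°): x'=0.0362, y'=0.1128
  e−x'=0.1538;  (l²−L²−(e−x')²−y'²−z²)/2L = -0.0292
  γ=atan2(-0.3984,0.1538)=-1.2025;  ψ=arccos(-0.0683)=1.6391;  θ3=γ+ψ≈0.4367

θ₁ = 0.1746, θ₂ = 1.2221, θ₃ = 0.4367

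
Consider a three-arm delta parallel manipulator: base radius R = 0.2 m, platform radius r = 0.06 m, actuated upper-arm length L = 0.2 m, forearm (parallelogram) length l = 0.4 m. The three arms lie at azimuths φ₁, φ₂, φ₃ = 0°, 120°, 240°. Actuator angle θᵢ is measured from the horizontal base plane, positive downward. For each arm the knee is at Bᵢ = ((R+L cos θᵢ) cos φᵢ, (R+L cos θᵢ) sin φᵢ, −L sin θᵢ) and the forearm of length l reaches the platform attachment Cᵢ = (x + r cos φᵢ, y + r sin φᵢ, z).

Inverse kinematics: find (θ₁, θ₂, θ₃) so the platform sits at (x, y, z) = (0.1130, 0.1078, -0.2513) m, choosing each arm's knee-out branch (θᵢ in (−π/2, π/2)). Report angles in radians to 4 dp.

rotate P by −φ1: (0.1130, 0.1078, -0.2513)
  e−x'=0.0270;  (l²−L²−(e−x')²−y'²−z²)/2L = 0.1112
  θ1 = atan2(B,A) + arccos(C/0.2527) = -0.3487
arm 2 (φ=120.0°): x'=0.0369, y'=-0.1518
  A cos θ + B sin θ = C:  0.1031·cos θ + -0.2513·sin θ = 0.0579
  θ2 = atan2(B,A) + arccos(C/0.2716) = 0.1745
rotate P by −φ3: (-0.1499, 0.0440, -0.2513)
  A=0.2899, B=-0.2513, C=(l²−L²−A²−y'²−z²)/(2L)=-0.0728
  √(A²+B²)=0.3836;  θ3 = -0.7143+1.7616 ≈ 1.0473

θ₁ = -0.3487, θ₂ = 0.1745, θ₃ = 1.0473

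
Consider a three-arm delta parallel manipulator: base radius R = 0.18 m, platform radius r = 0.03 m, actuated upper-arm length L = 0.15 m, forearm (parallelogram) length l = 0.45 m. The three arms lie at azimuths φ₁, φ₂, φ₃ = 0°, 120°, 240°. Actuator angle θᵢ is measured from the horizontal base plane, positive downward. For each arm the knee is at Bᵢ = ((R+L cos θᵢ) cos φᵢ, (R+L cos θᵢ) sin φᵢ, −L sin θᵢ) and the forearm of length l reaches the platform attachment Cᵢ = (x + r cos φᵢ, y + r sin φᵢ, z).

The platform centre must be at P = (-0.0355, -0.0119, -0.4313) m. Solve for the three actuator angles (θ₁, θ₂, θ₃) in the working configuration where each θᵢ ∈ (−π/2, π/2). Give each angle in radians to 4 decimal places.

θ₁ = 0.6984, θ₂ = 0.5238, θ₃ = 0.4362

rotate P by −φ1: (-0.0355, -0.0119, -0.4313)
  A=0.1855, B=-0.4313, C=(l²−L²−A²−y'²−z²)/(2L)=-0.1352
  √(A²+B²)=0.4695;  θ1 = -1.1646+1.8630 ≈ 0.6984
arm 2 (φ=120.0°): x'=0.0074, y'=0.0367
  A cos θ + B sin θ = C:  0.1426·cos θ + -0.4313·sin θ = -0.0923
  √(A²+B²)=0.4542;  θ2 = -1.2516+1.7754 ≈ 0.5238
φ3=240.0° → target in arm frame (0.0281, -0.0248)
  A cos θ + B sin θ = C:  0.1219·cos θ + -0.4313·sin θ = -0.0717
  γ=atan2(-0.4313,0.1219)=-1.2953;  ψ=arccos(-0.1599)=1.7314;  θ3=γ+ψ≈0.4362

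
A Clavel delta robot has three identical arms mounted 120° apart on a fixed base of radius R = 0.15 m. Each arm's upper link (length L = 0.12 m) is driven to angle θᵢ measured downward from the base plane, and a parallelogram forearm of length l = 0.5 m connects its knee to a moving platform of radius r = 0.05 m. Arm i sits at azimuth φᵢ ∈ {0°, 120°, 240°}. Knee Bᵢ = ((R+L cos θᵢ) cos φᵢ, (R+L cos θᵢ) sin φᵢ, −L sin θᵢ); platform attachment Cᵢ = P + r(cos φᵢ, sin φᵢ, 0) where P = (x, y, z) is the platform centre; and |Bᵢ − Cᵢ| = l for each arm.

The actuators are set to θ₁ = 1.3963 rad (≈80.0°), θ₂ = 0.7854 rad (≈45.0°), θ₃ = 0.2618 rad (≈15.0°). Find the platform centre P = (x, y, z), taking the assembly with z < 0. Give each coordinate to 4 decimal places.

arm 1 at φ=0.0°: (R−r)+L cos θ1 = 0.1208;  O1 = (0.1208, 0.0000, -0.1182)
O2 = (0.1849·cos120.0°, 0.1849·sin120.0°, -0.0849) = (-0.0924, 0.1601, -0.0849)
arm 3 at φ=240.0°: (R−r)+L cos θ3 = 0.2159;  O3 = (-0.1080, -0.1870, -0.0311)
subtract pairs → two planes through P
linear system: -0.4265x+0.3202y = 0.0128−0.0666z; -0.4576x+-0.3740y = 0.0190−0.1742z
det = 0.3060;  x = -0.0355+0.2638z,  y = -0.0074+0.1432z
into |P−O₁|² = l²: 1.0901z² + 0.1518z + -0.2115 = 0;  Δ = 0.9453;  z = -0.5156 or 0.3764 → z<0 root = -0.5156
x = -0.1715, y = -0.0812

(-0.1715, -0.0812, -0.5156)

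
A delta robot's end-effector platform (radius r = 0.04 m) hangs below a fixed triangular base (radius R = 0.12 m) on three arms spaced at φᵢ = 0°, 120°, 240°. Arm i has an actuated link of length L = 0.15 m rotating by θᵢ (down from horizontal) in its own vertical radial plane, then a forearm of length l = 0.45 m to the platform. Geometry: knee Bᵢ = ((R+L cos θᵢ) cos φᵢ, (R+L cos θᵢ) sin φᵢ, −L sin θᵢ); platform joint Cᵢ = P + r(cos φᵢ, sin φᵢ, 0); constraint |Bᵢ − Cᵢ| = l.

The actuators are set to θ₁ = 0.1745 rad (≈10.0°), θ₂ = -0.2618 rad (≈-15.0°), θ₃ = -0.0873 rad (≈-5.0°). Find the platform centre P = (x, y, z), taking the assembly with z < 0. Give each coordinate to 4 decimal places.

(-0.0569, 0.0239, -0.3737)

arm 1 at φ=0.0°: ρ1 = 0.2277;  O1 = (0.2277, 0.0000, -0.0260)
φ2=120.0°: virtual centre (-0.1124, 0.1948, 0.0388), radius l
φ3=240.0°: virtual centre (-0.1147, -0.1987, 0.0131), radius l
|O₂|²−|O₁|² = -0.0005;  |O₃|²−|O₁|² = 0.0003
plane₁₂: -0.6803x+0.3895y+0.1297z = -0.0005
det = 0.5371;  x = 0.0001+0.1527z,  y = -0.0009+-0.0663z
sphere 1 gives Az²+Bz+C=0 with A=1.0277, B=-0.0173, C=-0.1500;  B²−4AC=0.6170;  roots -0.3737, 0.3906;  negative root z = -0.3737
x = -0.0569, y = 0.0239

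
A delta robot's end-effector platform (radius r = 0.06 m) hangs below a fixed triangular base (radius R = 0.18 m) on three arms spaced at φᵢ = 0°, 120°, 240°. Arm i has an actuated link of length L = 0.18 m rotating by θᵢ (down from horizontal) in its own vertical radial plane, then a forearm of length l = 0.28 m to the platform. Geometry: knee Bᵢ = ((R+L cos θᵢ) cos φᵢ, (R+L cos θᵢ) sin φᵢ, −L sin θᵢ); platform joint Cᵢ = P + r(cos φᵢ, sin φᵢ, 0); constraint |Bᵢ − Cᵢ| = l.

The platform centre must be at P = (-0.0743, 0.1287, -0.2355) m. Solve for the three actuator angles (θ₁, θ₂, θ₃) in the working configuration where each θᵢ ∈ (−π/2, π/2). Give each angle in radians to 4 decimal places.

θ₁ = 1.3089, θ₂ = -0.0002, θ₃ = 1.3089

φ1=0.0° → target in arm frame (-0.0743, 0.1287)
  A cos θ + B sin θ = C:  0.1943·cos θ + -0.2355·sin θ = -0.1772
  √(A²+B²)=0.3053;  θ1 = -0.8810+2.1898 ≈ 1.3089
φ2=120.0° → target in arm frame (0.1486, 0.0000)
  A=-0.0286, B=-0.2355, C=(l²−L²−A²−y'²−z²)/(2L)=-0.0286
  θ2 = atan2(B,A) + arccos(C/0.2372) = -0.0002
rotate P by −φ3: (-0.0743, -0.1287, -0.2355)
  e−x'=0.1943;  (l²−L²−(e−x')²−y'²−z²)/2L = -0.1772
  θ3 = atan2(B,A) + arccos(C/0.3053) = 1.3089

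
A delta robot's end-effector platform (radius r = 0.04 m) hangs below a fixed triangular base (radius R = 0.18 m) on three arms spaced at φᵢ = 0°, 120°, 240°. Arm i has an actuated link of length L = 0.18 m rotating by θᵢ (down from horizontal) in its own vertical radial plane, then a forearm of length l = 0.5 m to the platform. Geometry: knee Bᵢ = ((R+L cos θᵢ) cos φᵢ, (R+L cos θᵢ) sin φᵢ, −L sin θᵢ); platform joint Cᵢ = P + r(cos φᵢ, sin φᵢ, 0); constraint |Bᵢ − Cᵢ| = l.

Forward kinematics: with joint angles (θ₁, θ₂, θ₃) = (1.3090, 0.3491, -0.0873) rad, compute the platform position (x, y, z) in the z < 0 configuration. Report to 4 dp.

(-0.2394, -0.0612, -0.4285)

O1 = (0.1866·cos0.0°, 0.1866·sin0.0°, -0.1739) = (0.1866, 0.0000, -0.1739)
O2 = (0.3091·cos120.0°, 0.3091·sin120.0°, -0.0616) = (-0.1546, 0.2677, -0.0616)
arm 3 at φ=240.0°: e+L cos θ3 = 0.3193;  O3 = (-0.1597, -0.2765, 0.0157)
|O₂|²−|O₁|² = 0.0343;  |O₃|²−|O₁|² = 0.0372
plane₁₂: -0.6823x+0.5355y+0.2246z = 0.0343
det = 0.7482;  x = -0.0520+0.4374z,  y = -0.0021+0.1379z
quadratic in z: (1.2103)z²+(0.1385)z+(-0.1629)=0, √Δ=0.8987 → z ∈ {-0.4285, 0.3141}; z = -0.4285 (taking z<0)
x = -0.2394, y = -0.0612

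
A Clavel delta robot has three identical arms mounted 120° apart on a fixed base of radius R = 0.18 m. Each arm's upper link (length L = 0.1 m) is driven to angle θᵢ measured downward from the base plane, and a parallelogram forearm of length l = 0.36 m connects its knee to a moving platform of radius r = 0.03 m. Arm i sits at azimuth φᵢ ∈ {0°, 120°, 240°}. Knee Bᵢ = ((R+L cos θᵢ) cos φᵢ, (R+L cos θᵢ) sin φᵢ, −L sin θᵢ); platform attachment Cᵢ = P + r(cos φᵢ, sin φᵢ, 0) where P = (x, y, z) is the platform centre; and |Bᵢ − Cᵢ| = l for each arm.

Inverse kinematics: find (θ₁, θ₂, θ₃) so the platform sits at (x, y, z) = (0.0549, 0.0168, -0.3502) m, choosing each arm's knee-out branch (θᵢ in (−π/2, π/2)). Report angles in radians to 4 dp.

θ₁ = 0.4364, θ₂ = 0.8726, θ₃ = 1.0469

arm 1 (φ=0.0°): x'=0.0549, y'=0.0168
  A=0.0951, B=-0.3502, C=(l²−L²−A²−y'²−z²)/(2L)=-0.0618
  θ1 = atan2(B,A) + arccos(C/0.3629) = 0.4364
arm 2 (φ=120.0°): x'=-0.0129, y'=-0.0559
  A cos θ + B sin θ = C:  0.1629·cos θ + -0.3502·sin θ = -0.1635
  γ=atan2(-0.3502,0.1629)=-1.1354;  ψ=arccos(-0.4234)=2.0080;  θ2=γ+ψ≈0.8726
rotate P by −φ3: (-0.0420, 0.0391, -0.3502)
  e−x'=0.1920;  (l²−L²−(e−x')²−y'²−z²)/2L = -0.2072
  √(A²+B²)=0.3994;  θ3 = -1.0693+2.1162 ≈ 1.0469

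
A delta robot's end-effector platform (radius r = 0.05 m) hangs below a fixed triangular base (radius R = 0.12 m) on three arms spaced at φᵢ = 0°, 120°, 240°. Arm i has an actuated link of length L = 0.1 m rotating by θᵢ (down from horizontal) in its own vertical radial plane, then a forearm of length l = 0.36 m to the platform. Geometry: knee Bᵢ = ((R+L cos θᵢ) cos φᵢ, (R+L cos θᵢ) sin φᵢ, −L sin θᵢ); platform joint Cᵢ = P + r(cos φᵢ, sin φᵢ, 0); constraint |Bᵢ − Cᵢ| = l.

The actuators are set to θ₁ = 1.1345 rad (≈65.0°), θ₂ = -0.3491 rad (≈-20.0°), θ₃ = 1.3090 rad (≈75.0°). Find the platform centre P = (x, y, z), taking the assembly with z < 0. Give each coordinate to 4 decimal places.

φ1=0.0°: virtual centre (0.1123, 0.0000, -0.0906), radius l
centre 2 = (0.1640·cos120.0°, 0.1640·sin120.0°, 0.0342) = (-0.0820, 0.1420, 0.0342)
φ3=240.0°: virtual centre (-0.0479, -0.0830, -0.0966), radius l
|centre ₂|²−|centre ₁|² = 0.0072;  |centre ₃|²−|centre ₁|² = -0.0023
linear system: -0.3885x+0.2840y = 0.0072−0.2497z; -0.3204x+-0.1661y = -0.0023−-0.0119z
det = 0.1555;  x = -0.0035+0.2449z,  y = 0.0206+-0.5442z
into |P−centre ₁|² = l²: 1.3561z² + 0.1021z + -0.1075 = 0;  Δ = 0.5938;  z = -0.3218 or 0.2465 → z<0 root = -0.3218
x = -0.0823, y = 0.1957

(-0.0823, 0.1957, -0.3218)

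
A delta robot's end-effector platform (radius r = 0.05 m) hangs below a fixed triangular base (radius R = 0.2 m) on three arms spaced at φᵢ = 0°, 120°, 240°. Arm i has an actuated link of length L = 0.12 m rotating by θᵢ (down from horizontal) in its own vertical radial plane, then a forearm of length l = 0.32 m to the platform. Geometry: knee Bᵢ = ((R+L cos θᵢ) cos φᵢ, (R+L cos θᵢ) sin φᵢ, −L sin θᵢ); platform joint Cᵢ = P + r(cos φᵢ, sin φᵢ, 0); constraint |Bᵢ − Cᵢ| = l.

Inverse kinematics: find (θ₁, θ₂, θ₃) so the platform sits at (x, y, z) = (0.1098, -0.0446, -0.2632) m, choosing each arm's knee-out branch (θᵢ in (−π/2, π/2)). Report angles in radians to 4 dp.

θ₁ = -0.0873, θ₂ = 1.3088, θ₃ = 0.8722

φ1=0.0° → target in arm frame (0.1098, -0.0446)
  A=0.0402, B=-0.2632, C=(l²−L²−A²−y'²−z²)/(2L)=0.0630
  θ1 = atan2(B,A) + arccos(C/0.2663) = -0.0873
rotate P by −φ2: (-0.0935, -0.0728, -0.2632)
  A=0.2435, B=-0.2632, C=(l²−L²−A²−y'²−z²)/(2L)=-0.1912
  θ2 = atan2(B,A) + arccos(C/0.3586) = 1.3088
φ3=240.0° → target in arm frame (-0.0163, 0.1174)
  A cos θ + B sin θ = C:  0.1663·cos θ + -0.2632·sin θ = -0.0946
  θ3 = atan2(B,A) + arccos(C/0.3113) = 0.8722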